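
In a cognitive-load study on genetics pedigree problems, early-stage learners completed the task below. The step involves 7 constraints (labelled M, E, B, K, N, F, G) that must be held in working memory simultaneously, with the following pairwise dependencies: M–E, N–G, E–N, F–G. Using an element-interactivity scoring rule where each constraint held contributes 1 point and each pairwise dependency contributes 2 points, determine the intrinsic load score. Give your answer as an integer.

15

Count of constraints held simultaneously: 7.
Count of pairwise dependencies listed: 4.
Element contribution: 7 × 1 = 7.
Interaction contribution: 4 × 2 = 8.
Intrinsic load = 7 + 8 = 15.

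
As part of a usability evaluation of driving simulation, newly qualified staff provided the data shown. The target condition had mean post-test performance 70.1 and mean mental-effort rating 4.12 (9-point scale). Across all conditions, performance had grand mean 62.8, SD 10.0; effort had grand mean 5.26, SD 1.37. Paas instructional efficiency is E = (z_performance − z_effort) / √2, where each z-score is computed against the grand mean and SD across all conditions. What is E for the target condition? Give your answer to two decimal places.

1.10

z_performance = (70.1 − 62.8) / 10.0 = 7.3000 / 10.0 = 0.7300.
z_effort = (4.12 − 5.26) / 1.37 = -1.1400 / 1.37 = -0.8321.
z_P − z_E = 0.7300 − (-0.8321) = 1.5621.
E = 1.5621 / √2 = 1.5621 / 1.41421 = 1.1046 ≈ 1.10.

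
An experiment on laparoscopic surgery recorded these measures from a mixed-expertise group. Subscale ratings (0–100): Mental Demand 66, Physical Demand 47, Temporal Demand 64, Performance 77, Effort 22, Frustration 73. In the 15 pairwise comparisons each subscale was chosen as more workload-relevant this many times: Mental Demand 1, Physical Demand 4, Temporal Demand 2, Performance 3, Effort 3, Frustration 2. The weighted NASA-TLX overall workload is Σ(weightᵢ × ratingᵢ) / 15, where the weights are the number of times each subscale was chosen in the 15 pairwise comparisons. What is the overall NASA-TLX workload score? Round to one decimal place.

55.0

The tallies are the weights (they sum to 15).
Weighted sum = 1·66 + 4·47 + 2·64 + 3·77 + 3·22 + 2·73
            = 66 + 188 + 128 + 231 + 66 + 146 = 825.
Overall workload = 825 / 15 = 55.0000 ≈ 55.0.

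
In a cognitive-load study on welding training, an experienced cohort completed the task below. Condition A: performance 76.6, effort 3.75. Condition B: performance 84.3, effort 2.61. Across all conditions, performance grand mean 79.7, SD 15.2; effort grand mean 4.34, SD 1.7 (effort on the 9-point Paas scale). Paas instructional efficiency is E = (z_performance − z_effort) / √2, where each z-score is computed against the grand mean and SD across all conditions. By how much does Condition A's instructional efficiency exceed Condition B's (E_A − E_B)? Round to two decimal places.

-0.83

Condition A: z_P = (76.6 − 79.7)/15.2 = -0.2039; z_E = (3.75 − 4.34)/1.7 = -0.3471; E_A = (-0.2039 − (-0.3471))/√2 = 0.1013.
Condition B: z_P = (84.3 − 79.7)/15.2 = 0.3026; z_E = (2.61 − 4.34)/1.7 = -1.0176; E_B = (0.3026 − (-1.0176))/√2 = 0.9335.
E_A − E_B = 0.1013 − 0.9335 = -0.8322 ≈ -0.83.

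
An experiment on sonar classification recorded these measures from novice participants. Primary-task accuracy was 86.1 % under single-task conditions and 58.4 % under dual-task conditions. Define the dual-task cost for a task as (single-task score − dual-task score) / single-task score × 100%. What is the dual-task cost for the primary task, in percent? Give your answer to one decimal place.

Cost = (86.1 − 58.4) / 86.1 × 100%
     = 27.7000 / 86.1 × 100% = 32.1719%.
≈ 32.2%.

32.2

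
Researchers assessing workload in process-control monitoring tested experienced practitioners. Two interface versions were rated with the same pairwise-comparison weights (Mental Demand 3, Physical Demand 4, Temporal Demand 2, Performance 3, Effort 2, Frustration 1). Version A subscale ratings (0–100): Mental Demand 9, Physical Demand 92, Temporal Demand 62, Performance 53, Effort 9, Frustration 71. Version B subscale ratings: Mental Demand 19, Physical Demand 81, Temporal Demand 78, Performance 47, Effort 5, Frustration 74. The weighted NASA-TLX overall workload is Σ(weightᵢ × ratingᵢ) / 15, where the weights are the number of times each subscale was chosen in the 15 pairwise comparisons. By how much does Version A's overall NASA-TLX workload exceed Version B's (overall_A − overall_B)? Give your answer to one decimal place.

0.3

Version A weighted sum = 3·9 + 4·92 + 2·62 + 3·53 + 2·9 + 1·71 = 27 + 368 + 124 + 159 + 18 + 71 = 767; overall_A = 767/15 = 51.1333.
Version B weighted sum = 3·19 + 4·81 + 2·78 + 3·47 + 2·5 + 1·74 = 57 + 324 + 156 + 141 + 10 + 74 = 762; overall_B = 762/15 = 50.8000.
Difference = 51.1333 − 50.8000 = 0.3333 ≈ 0.3.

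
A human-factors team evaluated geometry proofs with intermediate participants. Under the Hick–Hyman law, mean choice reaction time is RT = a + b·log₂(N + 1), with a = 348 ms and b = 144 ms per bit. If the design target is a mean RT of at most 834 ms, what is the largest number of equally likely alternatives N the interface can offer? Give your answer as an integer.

9

Set 348 + 144·log₂(N + 1) ≤ 834.
log₂(N + 1) ≤ (834 − 348) / 144 = 3.3750.
N + 1 ≤ 2^3.3750 = 10.3747.
N ≤ 9.3747, so the largest integer N is 9.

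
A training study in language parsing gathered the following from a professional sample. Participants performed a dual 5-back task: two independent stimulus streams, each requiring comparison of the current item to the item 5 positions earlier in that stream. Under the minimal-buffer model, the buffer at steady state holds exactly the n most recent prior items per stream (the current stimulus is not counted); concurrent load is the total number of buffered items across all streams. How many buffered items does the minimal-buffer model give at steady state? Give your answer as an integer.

10

Each stream's buffer holds its 5 most recent prior items.
Two independent streams: 2 × 5 = 10 buffered items at steady state.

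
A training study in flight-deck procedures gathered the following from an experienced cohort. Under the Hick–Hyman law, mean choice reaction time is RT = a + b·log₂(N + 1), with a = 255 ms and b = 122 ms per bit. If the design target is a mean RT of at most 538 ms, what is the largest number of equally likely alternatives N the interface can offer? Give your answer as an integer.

3

Set 255 + 122·log₂(N + 1) ≤ 538.
log₂(N + 1) ≤ (538 − 255) / 122 = 2.3197.
N + 1 ≤ 2^2.3197 = 4.9923.
N ≤ 3.9923, so the largest integer N is 3.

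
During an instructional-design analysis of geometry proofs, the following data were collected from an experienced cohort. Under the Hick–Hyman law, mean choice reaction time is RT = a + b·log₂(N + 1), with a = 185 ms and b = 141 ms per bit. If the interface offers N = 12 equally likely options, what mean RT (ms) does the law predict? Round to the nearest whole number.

log₂(12 + 1) = log₂(13) = 3.7004.
RT = 185 + 141 × 3.7004 = 185 + 521.7564 = 706.7564 ms.
≈ 707 ms.

707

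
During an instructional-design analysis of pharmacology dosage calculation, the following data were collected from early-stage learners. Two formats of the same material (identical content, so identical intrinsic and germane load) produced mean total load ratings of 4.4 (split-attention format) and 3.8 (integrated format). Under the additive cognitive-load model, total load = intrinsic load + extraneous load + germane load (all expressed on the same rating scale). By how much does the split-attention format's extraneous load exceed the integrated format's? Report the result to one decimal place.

Intrinsic and germane load are equal across formats, so the difference in total load equals the difference in extraneous load.
Extraneous-load difference = 4.4 − 3.8 = 0.6.

0.6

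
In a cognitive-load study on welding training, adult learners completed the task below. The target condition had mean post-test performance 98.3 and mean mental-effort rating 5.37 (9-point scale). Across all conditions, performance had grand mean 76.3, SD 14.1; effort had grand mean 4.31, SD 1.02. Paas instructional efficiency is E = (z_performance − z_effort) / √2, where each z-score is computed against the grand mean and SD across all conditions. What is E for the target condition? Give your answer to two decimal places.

z_performance = (98.3 − 76.3) / 14.1 = 22.0000 / 14.1 = 1.5603.
z_effort = (5.37 − 4.31) / 1.02 = 1.0600 / 1.02 = 1.0392.
z_P − z_E = 1.5603 − 1.0392 = 0.5211.
E = 0.5211 / √2 = 0.5211 / 1.41421 = 0.3685 ≈ 0.37.

0.37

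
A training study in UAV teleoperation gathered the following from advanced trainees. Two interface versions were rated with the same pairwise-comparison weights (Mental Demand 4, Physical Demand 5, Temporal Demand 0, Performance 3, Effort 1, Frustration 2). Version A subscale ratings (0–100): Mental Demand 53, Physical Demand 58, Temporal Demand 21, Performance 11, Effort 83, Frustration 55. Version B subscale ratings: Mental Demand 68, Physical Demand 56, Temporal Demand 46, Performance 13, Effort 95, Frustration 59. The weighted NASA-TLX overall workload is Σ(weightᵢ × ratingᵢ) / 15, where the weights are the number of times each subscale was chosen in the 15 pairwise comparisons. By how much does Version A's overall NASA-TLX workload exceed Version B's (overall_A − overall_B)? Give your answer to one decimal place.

Version A weighted sum = 4·53 + 5·58 + 0·21 + 3·11 + 1·83 + 2·55 = 212 + 290 + 0 + 33 + 83 + 110 = 728; overall_A = 728/15 = 48.5333.
Version B weighted sum = 4·68 + 5·56 + 0·46 + 3·13 + 1·95 + 2·59 = 272 + 280 + 0 + 39 + 95 + 118 = 804; overall_B = 804/15 = 53.6000.
Difference = 48.5333 − 53.6000 = -5.0667 ≈ -5.1.

-5.1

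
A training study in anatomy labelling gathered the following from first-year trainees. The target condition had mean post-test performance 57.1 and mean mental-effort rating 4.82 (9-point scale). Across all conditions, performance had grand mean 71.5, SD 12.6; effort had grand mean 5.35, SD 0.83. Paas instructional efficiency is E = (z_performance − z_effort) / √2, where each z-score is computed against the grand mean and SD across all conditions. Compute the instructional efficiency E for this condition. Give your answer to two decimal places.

z_performance = (57.1 − 71.5) / 12.6 = -14.4000 / 12.6 = -1.1429.
z_effort = (4.82 − 5.35) / 0.83 = -0.5300 / 0.83 = -0.6386.
z_P − z_E = -1.1429 − (-0.6386) = -0.5043.
E = -0.5043 / √2 = -0.5043 / 1.41421 = -0.3566 ≈ -0.36.

-0.36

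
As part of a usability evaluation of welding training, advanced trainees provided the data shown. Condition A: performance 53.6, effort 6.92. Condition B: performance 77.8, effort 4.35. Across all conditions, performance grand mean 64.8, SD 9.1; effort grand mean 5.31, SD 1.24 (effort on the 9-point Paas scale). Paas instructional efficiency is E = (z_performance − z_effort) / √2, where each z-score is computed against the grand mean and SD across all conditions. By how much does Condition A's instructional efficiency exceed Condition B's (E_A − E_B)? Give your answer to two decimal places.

-3.35

Condition A: z_P = (53.6 − 64.8)/9.1 = -1.2308; z_E = (6.92 − 5.31)/1.24 = 1.2984; E_A = (-1.2308 − 1.2984)/√2 = -1.7884.
Condition B: z_P = (77.8 − 64.8)/9.1 = 1.4286; z_E = (4.35 − 5.31)/1.24 = -0.7742; E_B = (1.4286 − (-0.7742))/√2 = 1.5576.
E_A − E_B = -1.7884 − 1.5576 = -3.3460 ≈ -3.35.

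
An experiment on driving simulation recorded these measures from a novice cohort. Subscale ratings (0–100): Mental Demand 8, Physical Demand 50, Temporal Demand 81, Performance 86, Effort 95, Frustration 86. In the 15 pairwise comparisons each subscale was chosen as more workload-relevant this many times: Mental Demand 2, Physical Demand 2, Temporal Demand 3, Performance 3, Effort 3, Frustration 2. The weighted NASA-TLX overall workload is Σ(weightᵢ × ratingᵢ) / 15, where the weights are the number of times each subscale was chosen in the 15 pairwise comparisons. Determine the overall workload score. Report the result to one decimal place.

The tallies are the weights (they sum to 15).
Weighted sum = 2·8 + 2·50 + 3·81 + 3·86 + 3·95 + 2·86
            = 16 + 100 + 243 + 258 + 285 + 172 = 1074.
Overall workload = 1074 / 15 = 71.6000 ≈ 71.6.

71.6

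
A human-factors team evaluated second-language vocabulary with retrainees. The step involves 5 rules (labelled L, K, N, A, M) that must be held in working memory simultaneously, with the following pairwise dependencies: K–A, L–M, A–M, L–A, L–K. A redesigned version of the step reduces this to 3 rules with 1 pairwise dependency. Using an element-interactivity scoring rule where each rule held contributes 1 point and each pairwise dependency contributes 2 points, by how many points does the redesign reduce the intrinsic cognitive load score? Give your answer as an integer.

Original: 5 × 1 + 5 × 2 = 5 + 10 = 15.
Redesigned: 3 × 1 + 1 × 2 = 3 + 2 = 5.
Reduction = 15 − 5 = 10.

10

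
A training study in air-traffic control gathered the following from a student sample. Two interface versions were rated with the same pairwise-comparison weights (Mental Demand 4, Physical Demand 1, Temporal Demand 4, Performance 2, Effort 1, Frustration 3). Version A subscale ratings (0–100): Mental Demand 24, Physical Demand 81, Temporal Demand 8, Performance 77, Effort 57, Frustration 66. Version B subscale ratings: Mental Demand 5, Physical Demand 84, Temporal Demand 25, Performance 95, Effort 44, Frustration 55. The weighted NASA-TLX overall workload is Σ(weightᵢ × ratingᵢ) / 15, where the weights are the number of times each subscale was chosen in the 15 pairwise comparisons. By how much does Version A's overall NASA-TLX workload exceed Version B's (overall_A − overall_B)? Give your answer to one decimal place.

1.0

Version A weighted sum = 4·24 + 1·81 + 4·8 + 2·77 + 1·57 + 3·66 = 96 + 81 + 32 + 154 + 57 + 198 = 618; overall_A = 618/15 = 41.2000.
Version B weighted sum = 4·5 + 1·84 + 4·25 + 2·95 + 1·44 + 3·55 = 20 + 84 + 100 + 190 + 44 + 165 = 603; overall_B = 603/15 = 40.2000.
Difference = 41.2000 − 40.2000 = 1.0000 ≈ 1.0.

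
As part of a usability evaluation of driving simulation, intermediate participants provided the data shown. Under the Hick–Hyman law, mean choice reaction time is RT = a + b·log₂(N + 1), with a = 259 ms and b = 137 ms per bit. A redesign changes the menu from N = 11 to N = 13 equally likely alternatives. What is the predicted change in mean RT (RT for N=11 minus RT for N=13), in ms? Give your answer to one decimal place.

-30.5

RT(11) = 259 + 137·log₂(12) = 259 + 137·3.5850 = 750.1450 ms.
RT(13) = 259 + 137·log₂(14) = 259 + 137·3.8074 = 780.6138 ms.
Difference = 750.1450 − 780.6138 = -30.4688 ≈ -30.5 ms.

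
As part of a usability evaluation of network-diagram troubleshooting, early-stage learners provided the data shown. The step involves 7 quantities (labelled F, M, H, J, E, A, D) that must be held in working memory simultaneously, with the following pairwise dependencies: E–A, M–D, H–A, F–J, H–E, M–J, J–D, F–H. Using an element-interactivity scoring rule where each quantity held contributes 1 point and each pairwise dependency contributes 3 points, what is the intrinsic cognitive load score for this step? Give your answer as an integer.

Count of quantities held simultaneously: 7.
Count of pairwise dependencies listed: 8.
Element contribution: 7 × 1 = 7.
Interaction contribution: 8 × 3 = 24.
Intrinsic load = 7 + 24 = 31.

31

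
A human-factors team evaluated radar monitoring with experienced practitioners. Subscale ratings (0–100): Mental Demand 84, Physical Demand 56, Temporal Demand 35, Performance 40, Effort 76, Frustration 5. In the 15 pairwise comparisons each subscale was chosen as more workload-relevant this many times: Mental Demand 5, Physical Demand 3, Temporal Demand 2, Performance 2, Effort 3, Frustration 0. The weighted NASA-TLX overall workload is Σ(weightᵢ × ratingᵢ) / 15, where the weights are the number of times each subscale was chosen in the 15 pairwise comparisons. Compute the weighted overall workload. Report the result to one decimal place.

The tallies are the weights (they sum to 15).
Weighted sum = 5·84 + 3·56 + 2·35 + 2·40 + 3·76 + 0·5
            = 420 + 168 + 70 + 80 + 228 + 0 = 966.
Overall workload = 966 / 15 = 64.4000 ≈ 64.4.

64.4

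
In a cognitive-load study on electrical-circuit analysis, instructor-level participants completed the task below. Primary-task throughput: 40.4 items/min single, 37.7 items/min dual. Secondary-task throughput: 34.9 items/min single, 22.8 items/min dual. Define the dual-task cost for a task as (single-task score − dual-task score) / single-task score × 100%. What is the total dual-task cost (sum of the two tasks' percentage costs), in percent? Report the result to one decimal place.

41.4

Primary cost = (40.4 − 37.7) / 40.4 × 100% = 6.6832%.
Secondary cost = (34.9 − 22.8) / 34.9 × 100% = 34.6705%.
Total = 6.6832% + 34.6705% = 41.3537% ≈ 41.4%.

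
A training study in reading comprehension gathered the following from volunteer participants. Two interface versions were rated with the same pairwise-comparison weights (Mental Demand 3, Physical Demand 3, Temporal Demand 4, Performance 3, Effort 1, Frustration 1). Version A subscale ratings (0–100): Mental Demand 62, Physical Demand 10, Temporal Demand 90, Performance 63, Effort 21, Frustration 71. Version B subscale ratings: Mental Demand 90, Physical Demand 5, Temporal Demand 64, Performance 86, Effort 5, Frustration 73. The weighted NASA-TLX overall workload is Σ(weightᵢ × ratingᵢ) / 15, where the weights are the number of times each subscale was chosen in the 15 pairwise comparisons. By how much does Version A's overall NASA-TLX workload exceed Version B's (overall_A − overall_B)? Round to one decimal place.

Version A weighted sum = 3·62 + 3·10 + 4·90 + 3·63 + 1·21 + 1·71 = 186 + 30 + 360 + 189 + 21 + 71 = 857; overall_A = 857/15 = 57.1333.
Version B weighted sum = 3·90 + 3·5 + 4·64 + 3·86 + 1·5 + 1·73 = 270 + 15 + 256 + 258 + 5 + 73 = 877; overall_B = 877/15 = 58.4667.
Difference = 57.1333 − 58.4667 = -1.3334 ≈ -1.3.

-1.3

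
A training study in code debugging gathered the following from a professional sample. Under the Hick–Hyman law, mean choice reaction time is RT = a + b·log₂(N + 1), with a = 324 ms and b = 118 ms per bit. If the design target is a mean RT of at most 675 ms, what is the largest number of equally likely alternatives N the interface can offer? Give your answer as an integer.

Set 324 + 118·log₂(N + 1) ≤ 675.
log₂(N + 1) ≤ (675 − 324) / 118 = 2.9746.
N + 1 ≤ 2^2.9746 = 7.8604.
N ≤ 6.8604, so the largest integer N is 6.

6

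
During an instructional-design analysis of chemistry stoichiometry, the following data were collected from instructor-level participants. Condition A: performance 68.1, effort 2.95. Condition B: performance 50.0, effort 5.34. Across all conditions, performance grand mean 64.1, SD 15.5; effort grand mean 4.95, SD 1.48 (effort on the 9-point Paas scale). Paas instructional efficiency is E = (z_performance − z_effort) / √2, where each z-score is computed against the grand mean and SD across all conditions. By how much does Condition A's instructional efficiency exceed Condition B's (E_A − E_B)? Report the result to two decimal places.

Condition A: z_P = (68.1 − 64.1)/15.5 = 0.2581; z_E = (2.95 − 4.95)/1.48 = -1.3514; E_A = (0.2581 − (-1.3514))/√2 = 1.1381.
Condition B: z_P = (50.0 − 64.1)/15.5 = -0.9097; z_E = (5.34 − 4.95)/1.48 = 0.2635; E_B = (-0.9097 − 0.2635)/√2 = -0.8296.
E_A − E_B = 1.1381 − (-0.8296) = 1.9677 ≈ 1.97.

1.97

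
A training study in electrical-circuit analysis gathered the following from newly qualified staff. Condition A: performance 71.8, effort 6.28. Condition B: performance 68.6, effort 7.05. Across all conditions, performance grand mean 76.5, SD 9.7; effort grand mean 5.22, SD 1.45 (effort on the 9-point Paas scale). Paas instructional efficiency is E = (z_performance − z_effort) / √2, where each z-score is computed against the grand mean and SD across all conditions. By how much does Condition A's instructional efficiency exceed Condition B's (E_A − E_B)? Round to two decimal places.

0.61

Condition A: z_P = (71.8 − 76.5)/9.7 = -0.4845; z_E = (6.28 − 5.22)/1.45 = 0.7310; E_A = (-0.4845 − 0.7310)/√2 = -0.8595.
Condition B: z_P = (68.6 − 76.5)/9.7 = -0.8144; z_E = (7.05 − 5.22)/1.45 = 1.2621; E_B = (-0.8144 − 1.2621)/√2 = -1.4683.
E_A − E_B = -0.8595 − (-1.4683) = 0.6088 ≈ 0.61.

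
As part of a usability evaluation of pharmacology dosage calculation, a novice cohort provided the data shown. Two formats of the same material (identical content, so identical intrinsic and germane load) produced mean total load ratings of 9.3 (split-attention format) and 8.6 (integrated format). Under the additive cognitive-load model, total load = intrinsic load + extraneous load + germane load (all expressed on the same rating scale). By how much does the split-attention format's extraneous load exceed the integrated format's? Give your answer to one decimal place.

Intrinsic and germane load are equal across formats, so the difference in total load equals the difference in extraneous load.
Extraneous-load difference = 9.3 − 8.6 = 0.7.

0.7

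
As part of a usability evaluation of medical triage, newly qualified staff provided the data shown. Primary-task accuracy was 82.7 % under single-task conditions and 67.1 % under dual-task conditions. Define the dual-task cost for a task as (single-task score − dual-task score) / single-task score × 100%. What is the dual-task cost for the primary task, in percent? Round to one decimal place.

18.9

Cost = (82.7 − 67.1) / 82.7 × 100%
     = 15.6000 / 82.7 × 100% = 18.8634%.
≈ 18.9%.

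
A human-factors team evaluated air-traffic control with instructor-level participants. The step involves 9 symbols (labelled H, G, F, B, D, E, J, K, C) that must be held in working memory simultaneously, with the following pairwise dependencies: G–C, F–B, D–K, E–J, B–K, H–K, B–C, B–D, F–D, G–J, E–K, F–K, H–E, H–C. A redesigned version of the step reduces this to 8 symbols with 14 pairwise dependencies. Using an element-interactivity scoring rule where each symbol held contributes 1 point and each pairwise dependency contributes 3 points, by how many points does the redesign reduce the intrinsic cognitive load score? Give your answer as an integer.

1

Original: 9 × 1 + 14 × 3 = 9 + 42 = 51.
Redesigned: 8 × 1 + 14 × 3 = 8 + 42 = 50.
Reduction = 51 − 50 = 1.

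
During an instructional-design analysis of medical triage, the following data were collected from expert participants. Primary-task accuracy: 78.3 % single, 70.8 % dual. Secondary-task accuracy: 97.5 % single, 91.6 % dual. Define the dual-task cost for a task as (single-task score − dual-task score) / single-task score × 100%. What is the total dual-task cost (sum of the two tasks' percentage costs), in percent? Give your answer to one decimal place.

Primary cost = (78.3 − 70.8) / 78.3 × 100% = 9.5785%.
Secondary cost = (97.5 − 91.6) / 97.5 × 100% = 6.0513%.
Total = 9.5785% + 6.0513% = 15.6298% ≈ 15.6%.

15.6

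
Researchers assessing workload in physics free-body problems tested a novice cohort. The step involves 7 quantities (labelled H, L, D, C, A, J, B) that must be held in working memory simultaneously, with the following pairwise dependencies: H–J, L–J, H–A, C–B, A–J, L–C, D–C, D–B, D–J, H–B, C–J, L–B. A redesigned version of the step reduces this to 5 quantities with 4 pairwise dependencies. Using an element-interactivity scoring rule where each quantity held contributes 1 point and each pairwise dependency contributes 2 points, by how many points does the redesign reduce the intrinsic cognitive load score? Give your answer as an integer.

Original: 7 × 1 + 12 × 2 = 7 + 24 = 31.
Redesigned: 5 × 1 + 4 × 2 = 5 + 8 = 13.
Reduction = 31 − 13 = 18.

18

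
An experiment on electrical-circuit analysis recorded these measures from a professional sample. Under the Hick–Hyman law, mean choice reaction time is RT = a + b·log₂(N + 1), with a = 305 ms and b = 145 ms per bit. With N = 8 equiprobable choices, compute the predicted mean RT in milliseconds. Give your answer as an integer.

765

log₂(8 + 1) = log₂(9) = 3.1699.
RT = 305 + 145 × 3.1699 = 305 + 459.6355 = 764.6355 ms.
≈ 765 ms.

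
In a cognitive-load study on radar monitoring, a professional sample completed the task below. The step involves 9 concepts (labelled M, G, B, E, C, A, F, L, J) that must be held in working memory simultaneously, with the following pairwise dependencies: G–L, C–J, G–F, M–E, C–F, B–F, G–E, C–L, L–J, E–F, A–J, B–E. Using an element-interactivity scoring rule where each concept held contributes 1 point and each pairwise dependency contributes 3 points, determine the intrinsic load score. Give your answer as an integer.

Count of concepts held simultaneously: 9.
Count of pairwise dependencies listed: 12.
Element contribution: 9 × 1 = 9.
Interaction contribution: 12 × 3 = 36.
Intrinsic load = 9 + 36 = 45.

45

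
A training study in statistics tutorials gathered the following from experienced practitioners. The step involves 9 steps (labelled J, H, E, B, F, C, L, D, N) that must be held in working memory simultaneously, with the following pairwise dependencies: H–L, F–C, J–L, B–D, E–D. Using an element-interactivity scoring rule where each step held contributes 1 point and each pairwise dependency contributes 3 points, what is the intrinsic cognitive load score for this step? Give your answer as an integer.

24

Count of steps held simultaneously: 9.
Count of pairwise dependencies listed: 5.
Element contribution: 9 × 1 = 9.
Interaction contribution: 5 × 3 = 15.
Intrinsic load = 9 + 15 = 24.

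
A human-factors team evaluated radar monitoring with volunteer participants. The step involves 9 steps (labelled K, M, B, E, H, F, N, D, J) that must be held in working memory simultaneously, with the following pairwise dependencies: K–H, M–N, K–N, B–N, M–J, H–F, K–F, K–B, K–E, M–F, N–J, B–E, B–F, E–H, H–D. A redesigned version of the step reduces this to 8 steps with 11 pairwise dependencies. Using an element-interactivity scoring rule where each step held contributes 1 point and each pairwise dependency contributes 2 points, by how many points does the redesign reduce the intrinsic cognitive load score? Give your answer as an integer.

Original: 9 × 1 + 15 × 2 = 9 + 30 = 39.
Redesigned: 8 × 1 + 11 × 2 = 8 + 22 = 30.
Reduction = 39 − 30 = 9.

9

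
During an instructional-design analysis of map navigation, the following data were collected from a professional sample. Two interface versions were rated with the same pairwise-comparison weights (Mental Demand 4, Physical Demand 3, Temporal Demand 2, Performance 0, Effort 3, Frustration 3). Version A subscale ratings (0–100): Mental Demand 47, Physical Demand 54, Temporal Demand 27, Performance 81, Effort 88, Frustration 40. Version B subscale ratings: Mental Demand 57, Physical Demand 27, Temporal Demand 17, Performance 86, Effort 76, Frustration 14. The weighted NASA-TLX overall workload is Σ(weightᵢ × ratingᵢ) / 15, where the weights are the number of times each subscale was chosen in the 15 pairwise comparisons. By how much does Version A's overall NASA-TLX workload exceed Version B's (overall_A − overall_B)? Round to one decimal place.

11.7

Version A weighted sum = 4·47 + 3·54 + 2·27 + 0·81 + 3·88 + 3·40 = 188 + 162 + 54 + 0 + 264 + 120 = 788; overall_A = 788/15 = 52.5333.
Version B weighted sum = 4·57 + 3·27 + 2·17 + 0·86 + 3·76 + 3·14 = 228 + 81 + 34 + 0 + 228 + 42 = 613; overall_B = 613/15 = 40.8667.
Difference = 52.5333 − 40.8667 = 11.6666 ≈ 11.7.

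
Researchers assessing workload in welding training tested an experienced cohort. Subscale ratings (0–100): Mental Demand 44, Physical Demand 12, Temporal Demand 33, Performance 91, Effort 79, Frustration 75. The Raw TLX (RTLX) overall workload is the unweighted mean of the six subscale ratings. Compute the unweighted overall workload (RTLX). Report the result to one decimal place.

55.7

Sum of ratings = 44 + 12 + 33 + 91 + 79 + 75 = 334.
RTLX = 334 / 6 = 55.6667 ≈ 55.7.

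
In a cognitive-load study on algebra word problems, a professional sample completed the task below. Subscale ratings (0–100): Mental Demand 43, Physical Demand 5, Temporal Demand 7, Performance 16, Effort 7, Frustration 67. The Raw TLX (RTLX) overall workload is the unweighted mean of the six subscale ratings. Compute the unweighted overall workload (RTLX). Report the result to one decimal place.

24.2

Sum of ratings = 43 + 5 + 7 + 16 + 7 + 67 = 145.
RTLX = 145 / 6 = 24.1667 ≈ 24.2.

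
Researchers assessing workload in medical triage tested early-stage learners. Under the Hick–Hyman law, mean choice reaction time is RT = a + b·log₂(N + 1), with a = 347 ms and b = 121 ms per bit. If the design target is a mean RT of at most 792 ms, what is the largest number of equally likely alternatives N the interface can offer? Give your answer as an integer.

11

Set 347 + 121·log₂(N + 1) ≤ 792.
log₂(N + 1) ≤ (792 − 347) / 121 = 3.6777.
N + 1 ≤ 2^3.6777 = 12.7967.
N ≤ 11.7967, so the largest integer N is 11.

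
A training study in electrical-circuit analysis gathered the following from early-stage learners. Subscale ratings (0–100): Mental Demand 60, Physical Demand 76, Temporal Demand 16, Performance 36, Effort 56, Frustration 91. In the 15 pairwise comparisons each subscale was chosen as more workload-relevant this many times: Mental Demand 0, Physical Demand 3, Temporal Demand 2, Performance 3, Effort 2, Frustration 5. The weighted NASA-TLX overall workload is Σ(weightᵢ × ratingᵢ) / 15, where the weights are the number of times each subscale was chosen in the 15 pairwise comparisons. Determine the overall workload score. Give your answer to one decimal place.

The tallies are the weights (they sum to 15).
Weighted sum = 0·60 + 3·76 + 2·16 + 3·36 + 2·56 + 5·91
            = 0 + 228 + 32 + 108 + 112 + 455 = 935.
Overall workload = 935 / 15 = 62.3333 ≈ 62.3.

62.3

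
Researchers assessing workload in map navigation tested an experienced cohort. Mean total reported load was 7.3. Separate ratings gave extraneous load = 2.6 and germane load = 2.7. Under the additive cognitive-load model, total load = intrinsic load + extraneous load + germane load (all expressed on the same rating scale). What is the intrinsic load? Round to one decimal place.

intrinsic load = total − extraneous − germane
             = 7.3 − 2.6 − 2.7 = 2.0.

2.0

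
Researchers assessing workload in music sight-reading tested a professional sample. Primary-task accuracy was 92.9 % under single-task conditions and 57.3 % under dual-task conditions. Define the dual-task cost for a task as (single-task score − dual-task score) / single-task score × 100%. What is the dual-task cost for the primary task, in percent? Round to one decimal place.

38.3

Cost = (92.9 − 57.3) / 92.9 × 100%
     = 35.6000 / 92.9 × 100% = 38.3208%.
≈ 38.3%.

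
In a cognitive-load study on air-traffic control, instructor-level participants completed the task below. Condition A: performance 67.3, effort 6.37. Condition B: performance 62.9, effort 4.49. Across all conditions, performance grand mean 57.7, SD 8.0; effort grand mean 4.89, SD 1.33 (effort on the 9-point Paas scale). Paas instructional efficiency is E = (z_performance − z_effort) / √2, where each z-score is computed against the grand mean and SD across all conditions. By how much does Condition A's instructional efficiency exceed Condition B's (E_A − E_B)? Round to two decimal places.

Condition A: z_P = (67.3 − 57.7)/8.0 = 1.2000; z_E = (6.37 − 4.89)/1.33 = 1.1128; E_A = (1.2000 − 1.1128)/√2 = 0.0617.
Condition B: z_P = (62.9 − 57.7)/8.0 = 0.6500; z_E = (4.49 − 4.89)/1.33 = -0.3008; E_B = (0.6500 − (-0.3008))/√2 = 0.6723.
E_A − E_B = 0.0617 − 0.6723 = -0.6106 ≈ -0.61.

-0.61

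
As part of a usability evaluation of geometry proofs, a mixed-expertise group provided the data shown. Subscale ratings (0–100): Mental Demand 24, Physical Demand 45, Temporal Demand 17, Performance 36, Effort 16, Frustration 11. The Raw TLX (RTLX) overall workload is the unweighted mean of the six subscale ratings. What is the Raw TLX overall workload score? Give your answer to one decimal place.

24.8

Sum of ratings = 24 + 45 + 17 + 36 + 16 + 11 = 149.
RTLX = 149 / 6 = 24.8333 ≈ 24.8.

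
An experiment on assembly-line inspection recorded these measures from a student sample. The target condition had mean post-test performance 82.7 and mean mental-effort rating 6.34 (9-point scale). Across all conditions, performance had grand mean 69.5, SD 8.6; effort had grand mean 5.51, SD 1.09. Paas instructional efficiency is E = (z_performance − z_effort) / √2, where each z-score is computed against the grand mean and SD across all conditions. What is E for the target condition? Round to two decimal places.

z_performance = (82.7 − 69.5) / 8.6 = 13.2000 / 8.6 = 1.5349.
z_effort = (6.34 − 5.51) / 1.09 = 0.8300 / 1.09 = 0.7615.
z_P − z_E = 1.5349 − 0.7615 = 0.7734.
E = 0.7734 / √2 = 0.7734 / 1.41421 = 0.5469 ≈ 0.55.

0.55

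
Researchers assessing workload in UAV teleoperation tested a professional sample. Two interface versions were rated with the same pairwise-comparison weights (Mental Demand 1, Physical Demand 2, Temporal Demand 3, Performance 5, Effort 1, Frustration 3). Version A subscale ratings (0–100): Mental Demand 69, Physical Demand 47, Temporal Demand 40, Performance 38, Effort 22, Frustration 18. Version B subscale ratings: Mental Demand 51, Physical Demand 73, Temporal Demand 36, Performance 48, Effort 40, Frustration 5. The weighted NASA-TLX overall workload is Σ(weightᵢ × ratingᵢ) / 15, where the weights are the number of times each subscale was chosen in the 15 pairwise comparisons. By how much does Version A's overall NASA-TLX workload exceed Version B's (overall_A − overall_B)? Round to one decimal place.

Version A weighted sum = 1·69 + 2·47 + 3·40 + 5·38 + 1·22 + 3·18 = 69 + 94 + 120 + 190 + 22 + 54 = 549; overall_A = 549/15 = 36.6000.
Version B weighted sum = 1·51 + 2·73 + 3·36 + 5·48 + 1·40 + 3·5 = 51 + 146 + 108 + 240 + 40 + 15 = 600; overall_B = 600/15 = 40.0000.
Difference = 36.6000 − 40.0000 = -3.4000 ≈ -3.4.

-3.4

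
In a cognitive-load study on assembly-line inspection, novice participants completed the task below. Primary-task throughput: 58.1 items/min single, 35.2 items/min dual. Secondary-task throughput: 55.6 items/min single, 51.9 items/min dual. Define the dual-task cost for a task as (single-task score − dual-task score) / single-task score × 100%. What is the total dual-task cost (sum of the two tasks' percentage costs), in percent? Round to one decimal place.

46.1

Primary cost = (58.1 − 35.2) / 58.1 × 100% = 39.4148%.
Secondary cost = (55.6 − 51.9) / 55.6 × 100% = 6.6547%.
Total = 39.4148% + 6.6547% = 46.0695% ≈ 46.1%.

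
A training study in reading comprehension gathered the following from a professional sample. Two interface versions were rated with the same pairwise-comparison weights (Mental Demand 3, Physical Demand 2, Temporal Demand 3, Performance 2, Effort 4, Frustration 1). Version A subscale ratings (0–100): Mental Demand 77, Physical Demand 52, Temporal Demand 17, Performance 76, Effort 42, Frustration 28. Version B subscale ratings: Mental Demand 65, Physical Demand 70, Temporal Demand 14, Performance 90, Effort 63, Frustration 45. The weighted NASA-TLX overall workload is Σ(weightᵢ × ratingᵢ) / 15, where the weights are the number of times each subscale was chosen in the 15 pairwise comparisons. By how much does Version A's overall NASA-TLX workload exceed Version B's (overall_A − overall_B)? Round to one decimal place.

Version A weighted sum = 3·77 + 2·52 + 3·17 + 2·76 + 4·42 + 1·28 = 231 + 104 + 51 + 152 + 168 + 28 = 734; overall_A = 734/15 = 48.9333.
Version B weighted sum = 3·65 + 2·70 + 3·14 + 2·90 + 4·63 + 1·45 = 195 + 140 + 42 + 180 + 252 + 45 = 854; overall_B = 854/15 = 56.9333.
Difference = 48.9333 − 56.9333 = -8.0000 ≈ -8.0.

-8.0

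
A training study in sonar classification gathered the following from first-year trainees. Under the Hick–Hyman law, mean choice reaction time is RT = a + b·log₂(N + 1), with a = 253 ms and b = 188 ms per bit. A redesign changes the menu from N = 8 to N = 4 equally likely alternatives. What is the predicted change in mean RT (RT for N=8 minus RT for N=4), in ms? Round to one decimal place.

159.4

RT(8) = 253 + 188·log₂(9) = 253 + 188·3.1699 = 848.9412 ms.
RT(4) = 253 + 188·log₂(5) = 253 + 188·2.3219 = 689.5172 ms.
Difference = 848.9412 − 689.5172 = 159.4240 ≈ 159.4 ms.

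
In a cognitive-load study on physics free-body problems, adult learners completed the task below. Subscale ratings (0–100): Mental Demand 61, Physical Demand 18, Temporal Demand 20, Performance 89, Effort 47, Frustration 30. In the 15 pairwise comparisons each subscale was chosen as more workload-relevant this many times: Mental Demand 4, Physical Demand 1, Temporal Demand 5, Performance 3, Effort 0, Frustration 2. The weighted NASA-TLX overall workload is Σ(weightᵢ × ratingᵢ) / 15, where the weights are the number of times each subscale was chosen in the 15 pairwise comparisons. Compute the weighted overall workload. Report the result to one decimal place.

The tallies are the weights (they sum to 15).
Weighted sum = 4·61 + 1·18 + 5·20 + 3·89 + 0·47 + 2·30
            = 244 + 18 + 100 + 267 + 0 + 60 = 689.
Overall workload = 689 / 15 = 45.9333 ≈ 45.9.

45.9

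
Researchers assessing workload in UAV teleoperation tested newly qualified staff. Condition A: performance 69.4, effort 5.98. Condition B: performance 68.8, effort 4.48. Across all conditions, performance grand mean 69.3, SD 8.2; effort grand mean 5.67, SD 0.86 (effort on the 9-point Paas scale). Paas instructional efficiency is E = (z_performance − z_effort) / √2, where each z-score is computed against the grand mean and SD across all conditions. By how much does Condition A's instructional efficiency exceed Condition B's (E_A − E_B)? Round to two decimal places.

-1.18

Condition A: z_P = (69.4 − 69.3)/8.2 = 0.0122; z_E = (5.98 − 5.67)/0.86 = 0.3605; E_A = (0.0122 − 0.3605)/√2 = -0.2463.
Condition B: z_P = (68.8 − 69.3)/8.2 = -0.0610; z_E = (4.48 − 5.67)/0.86 = -1.3837; E_B = (-0.0610 − (-1.3837))/√2 = 0.9353.
E_A − E_B = -0.2463 − 0.9353 = -1.1816 ≈ -1.18.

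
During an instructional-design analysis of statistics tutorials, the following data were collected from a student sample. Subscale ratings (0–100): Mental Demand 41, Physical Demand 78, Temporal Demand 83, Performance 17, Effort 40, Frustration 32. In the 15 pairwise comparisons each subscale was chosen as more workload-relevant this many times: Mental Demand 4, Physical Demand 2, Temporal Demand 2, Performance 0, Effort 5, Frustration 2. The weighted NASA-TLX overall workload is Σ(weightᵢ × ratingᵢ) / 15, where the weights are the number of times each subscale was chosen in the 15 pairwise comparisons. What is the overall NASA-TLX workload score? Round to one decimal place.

The tallies are the weights (they sum to 15).
Weighted sum = 4·41 + 2·78 + 2·83 + 0·17 + 5·40 + 2·32
            = 164 + 156 + 166 + 0 + 200 + 64 = 750.
Overall workload = 750 / 15 = 50.0000 ≈ 50.0.

50.0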